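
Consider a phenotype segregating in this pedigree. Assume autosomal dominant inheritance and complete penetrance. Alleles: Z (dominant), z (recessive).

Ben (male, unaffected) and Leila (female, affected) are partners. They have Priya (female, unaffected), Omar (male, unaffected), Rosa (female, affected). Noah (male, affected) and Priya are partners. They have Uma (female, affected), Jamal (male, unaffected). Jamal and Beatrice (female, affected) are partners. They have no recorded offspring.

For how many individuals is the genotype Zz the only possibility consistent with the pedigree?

Obligate heterozygotes: Leila is affected so carries Z and passed z to Priya (zz), so Leila is Zz; Rosa is affected so carries Z and received z from Ben (zz), so Rosa is Zz; Noah is affected so carries Z and passed z to Jamal (zz), so Noah is Zz; Uma is affected so carries Z and received z from Priya (zz), so Uma is Zz.
Every other individual is either homozygous by phenotype or has at least one consistent homozygous assignment, so the count is 4.

4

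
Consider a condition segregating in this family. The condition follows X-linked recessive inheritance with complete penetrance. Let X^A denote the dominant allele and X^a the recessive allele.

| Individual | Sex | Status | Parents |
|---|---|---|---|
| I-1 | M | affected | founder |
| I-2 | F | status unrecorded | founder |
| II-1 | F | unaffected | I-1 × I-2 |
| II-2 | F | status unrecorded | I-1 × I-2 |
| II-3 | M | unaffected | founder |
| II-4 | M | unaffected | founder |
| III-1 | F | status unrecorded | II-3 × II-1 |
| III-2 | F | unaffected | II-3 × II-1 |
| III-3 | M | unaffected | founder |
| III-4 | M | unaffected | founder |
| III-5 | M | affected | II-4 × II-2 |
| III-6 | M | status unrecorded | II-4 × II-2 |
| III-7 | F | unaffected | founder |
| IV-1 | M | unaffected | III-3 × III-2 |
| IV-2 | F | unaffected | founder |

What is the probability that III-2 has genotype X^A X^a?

II-3 is unaffected, so II-3 is X^A Y.
II-1 is unaffected so carries A and received a from I-1 (X^a Y), so II-1 is X^A X^a.
Their cross gives offspring ratios 1/2 X^A X^A : 1/2 X^A X^a. Conditioning on III-2 being unaffected, P(X^A X^a) = 1/2 / 1 = 1/2 before taking III-2's own offspring into account.
III-3 is unaffected, so III-3 is X^A Y.
Now use III-2's offspring. Probability of each recorded status — unaffected son IV-1: 1/2 if III-2 is X^A X^a, 1 if X^A X^A.
Bayes: P(X^A X^a) = 1/2·1/2 / (1/2·1/2 + 1/2·1) = 1/3.

1/3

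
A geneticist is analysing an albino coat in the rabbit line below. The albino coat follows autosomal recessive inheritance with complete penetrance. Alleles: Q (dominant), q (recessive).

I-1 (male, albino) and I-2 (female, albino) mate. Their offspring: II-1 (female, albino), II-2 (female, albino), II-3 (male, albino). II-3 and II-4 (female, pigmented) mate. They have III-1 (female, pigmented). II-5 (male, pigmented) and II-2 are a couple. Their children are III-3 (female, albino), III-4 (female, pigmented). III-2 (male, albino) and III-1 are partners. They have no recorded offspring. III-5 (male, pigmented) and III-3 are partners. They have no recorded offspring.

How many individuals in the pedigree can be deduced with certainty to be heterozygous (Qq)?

Obligate heterozygotes: II-5 is pigmented so carries Q and passed q to III-3 (qq), so II-5 is Qq; III-1 is pigmented so carries Q and received q from II-3 (qq), so III-1 is Qq; III-4 is pigmented so carries Q and received q from II-2 (qq), so III-4 is Qq.
Every other individual is either homozygous by phenotype or has at least one consistent homozygous assignment, so the count is 3.

3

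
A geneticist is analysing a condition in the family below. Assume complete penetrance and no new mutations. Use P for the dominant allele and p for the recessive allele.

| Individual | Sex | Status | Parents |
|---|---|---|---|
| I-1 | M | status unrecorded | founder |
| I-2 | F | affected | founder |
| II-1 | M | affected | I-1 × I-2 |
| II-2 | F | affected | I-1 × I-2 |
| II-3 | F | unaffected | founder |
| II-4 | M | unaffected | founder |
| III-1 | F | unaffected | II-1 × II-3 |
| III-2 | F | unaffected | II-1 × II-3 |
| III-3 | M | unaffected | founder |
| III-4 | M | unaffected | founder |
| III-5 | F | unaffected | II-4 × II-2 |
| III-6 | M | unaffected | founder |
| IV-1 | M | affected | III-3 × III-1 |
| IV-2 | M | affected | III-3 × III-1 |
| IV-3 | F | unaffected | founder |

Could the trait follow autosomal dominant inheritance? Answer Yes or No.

Under autosomal dominant, IV-1 (affected, male) cannot arise from III-3 (unaffected) × III-1 (unaffected).

No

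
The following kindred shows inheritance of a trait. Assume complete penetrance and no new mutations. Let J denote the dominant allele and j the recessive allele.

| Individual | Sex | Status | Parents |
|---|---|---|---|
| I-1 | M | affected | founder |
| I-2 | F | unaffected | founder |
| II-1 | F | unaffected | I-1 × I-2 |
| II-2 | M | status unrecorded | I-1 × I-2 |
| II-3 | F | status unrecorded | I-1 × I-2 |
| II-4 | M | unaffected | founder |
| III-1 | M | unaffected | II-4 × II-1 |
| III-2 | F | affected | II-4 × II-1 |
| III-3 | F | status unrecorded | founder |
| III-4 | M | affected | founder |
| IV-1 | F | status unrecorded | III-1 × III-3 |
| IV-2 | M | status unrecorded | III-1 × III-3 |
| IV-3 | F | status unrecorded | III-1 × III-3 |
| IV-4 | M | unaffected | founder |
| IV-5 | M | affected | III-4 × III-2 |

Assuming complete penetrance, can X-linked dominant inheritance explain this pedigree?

No

Under X-linked dominant, II-1 (unaffected, female) cannot arise from I-1 (affected) × I-2 (unaffected).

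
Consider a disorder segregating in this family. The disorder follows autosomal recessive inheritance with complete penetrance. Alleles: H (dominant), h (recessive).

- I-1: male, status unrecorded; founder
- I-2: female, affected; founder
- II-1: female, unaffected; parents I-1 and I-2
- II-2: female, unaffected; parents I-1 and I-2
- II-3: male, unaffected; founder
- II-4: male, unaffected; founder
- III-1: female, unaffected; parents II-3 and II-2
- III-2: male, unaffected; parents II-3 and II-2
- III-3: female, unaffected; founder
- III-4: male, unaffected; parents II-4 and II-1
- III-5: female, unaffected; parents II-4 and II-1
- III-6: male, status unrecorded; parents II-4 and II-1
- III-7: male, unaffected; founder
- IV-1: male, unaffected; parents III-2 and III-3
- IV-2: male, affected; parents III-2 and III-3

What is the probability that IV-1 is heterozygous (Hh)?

III-2 is unaffected so carries H and passed h to IV-2 (hh), so III-2 is Hh.
III-3 is unaffected so carries H and passed h to IV-2 (hh), so III-3 is Hh.
Their cross gives offspring ratios 1/4 HH : 1/2 Hh : 1/4 hh. Conditioning on IV-1 being unaffected, P(Hh) = 1/2 / 3/4 = 2/3.

2/3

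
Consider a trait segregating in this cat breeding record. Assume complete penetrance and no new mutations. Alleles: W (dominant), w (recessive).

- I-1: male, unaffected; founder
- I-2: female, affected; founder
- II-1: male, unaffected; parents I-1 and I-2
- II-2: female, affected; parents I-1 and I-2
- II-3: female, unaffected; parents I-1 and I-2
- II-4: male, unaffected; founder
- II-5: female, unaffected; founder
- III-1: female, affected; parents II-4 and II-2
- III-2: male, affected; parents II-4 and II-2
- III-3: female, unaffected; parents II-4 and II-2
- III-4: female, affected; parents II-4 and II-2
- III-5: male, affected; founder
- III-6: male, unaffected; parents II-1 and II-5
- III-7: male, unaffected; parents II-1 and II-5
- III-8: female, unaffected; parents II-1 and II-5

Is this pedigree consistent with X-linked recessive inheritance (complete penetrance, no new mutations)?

No

Under X-linked recessive, II-1 (unaffected, male) cannot arise from I-1 (unaffected) × I-2 (affected).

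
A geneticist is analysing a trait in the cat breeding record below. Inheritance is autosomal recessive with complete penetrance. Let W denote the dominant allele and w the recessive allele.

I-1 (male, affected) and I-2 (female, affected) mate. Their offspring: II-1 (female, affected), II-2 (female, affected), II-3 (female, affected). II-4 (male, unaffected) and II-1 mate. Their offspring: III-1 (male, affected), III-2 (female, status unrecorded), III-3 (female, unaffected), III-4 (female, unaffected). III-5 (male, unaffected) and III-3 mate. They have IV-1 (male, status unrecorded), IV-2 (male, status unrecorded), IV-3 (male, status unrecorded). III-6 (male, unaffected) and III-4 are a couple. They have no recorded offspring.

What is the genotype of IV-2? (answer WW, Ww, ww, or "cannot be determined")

IV-2's phenotype is unrecorded, and no parent or child forces a single allele at both positions; consistent genotype assignments exist with IV-2 as WW or Ww or ww.

cannot be determined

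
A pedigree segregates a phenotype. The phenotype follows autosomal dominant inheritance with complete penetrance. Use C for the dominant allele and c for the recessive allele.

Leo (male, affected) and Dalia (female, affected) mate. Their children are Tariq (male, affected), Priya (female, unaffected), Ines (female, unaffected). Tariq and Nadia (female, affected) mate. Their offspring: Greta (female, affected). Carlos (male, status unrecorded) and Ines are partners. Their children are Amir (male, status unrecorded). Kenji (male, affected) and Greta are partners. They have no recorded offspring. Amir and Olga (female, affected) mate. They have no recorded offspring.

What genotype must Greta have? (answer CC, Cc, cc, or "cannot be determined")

cannot be determined

Greta's phenotype allows CC or Cc, and no parent or child forces a single allele at both positions; consistent genotype assignments exist with Greta as CC or Cc.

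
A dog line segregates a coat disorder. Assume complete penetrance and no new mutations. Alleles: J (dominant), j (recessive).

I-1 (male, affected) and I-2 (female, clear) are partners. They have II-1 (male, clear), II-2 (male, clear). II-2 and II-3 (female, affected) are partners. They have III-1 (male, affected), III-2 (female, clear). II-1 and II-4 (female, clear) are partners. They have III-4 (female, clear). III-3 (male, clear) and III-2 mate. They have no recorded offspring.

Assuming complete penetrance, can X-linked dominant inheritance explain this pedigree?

Yes

A consistent assignment under X-linked dominant exists: I-1 X^J Y, I-2 X^j X^j, II-1 X^j Y, II-2 X^j Y, II-3 X^J X^j, II-4 X^j X^j, III-1 X^J Y, III-2 X^j X^j, III-3 X^j Y, III-4 X^j X^j.
In this assignment every recorded phenotype matches its genotype and every non-founder's genotype is obtainable from its parents' genotypes, so the pedigree is consistent.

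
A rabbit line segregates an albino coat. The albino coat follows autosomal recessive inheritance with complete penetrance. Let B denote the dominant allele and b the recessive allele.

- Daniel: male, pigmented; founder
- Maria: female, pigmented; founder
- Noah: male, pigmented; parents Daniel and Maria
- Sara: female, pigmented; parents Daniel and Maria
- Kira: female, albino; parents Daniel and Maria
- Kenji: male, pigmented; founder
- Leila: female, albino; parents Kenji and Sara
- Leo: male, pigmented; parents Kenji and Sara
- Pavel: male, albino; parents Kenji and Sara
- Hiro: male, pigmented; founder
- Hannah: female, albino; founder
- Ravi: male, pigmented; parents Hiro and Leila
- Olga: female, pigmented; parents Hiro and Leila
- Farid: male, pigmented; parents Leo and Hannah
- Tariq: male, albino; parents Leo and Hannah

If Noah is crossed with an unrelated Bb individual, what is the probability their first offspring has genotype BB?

1/3

Daniel is pigmented so carries B and passed b to Kira (bb), so Daniel is Bb.
Maria is pigmented so carries B and passed b to Kira (bb), so Maria is Bb.
Noah is a pigmented offspring of Daniel (Bb) × Maria (Bb), whose cross gives 1/4 BB : 1/2 Bb : 1/4 bb; conditioning on being pigmented, Noah is BB with probability 1/3, Bb with probability 2/3.
Summing over parental genotype combinations, P(offspring has genotype BB) = 1/3·1/2 + 2/3·1/4 = 1/3.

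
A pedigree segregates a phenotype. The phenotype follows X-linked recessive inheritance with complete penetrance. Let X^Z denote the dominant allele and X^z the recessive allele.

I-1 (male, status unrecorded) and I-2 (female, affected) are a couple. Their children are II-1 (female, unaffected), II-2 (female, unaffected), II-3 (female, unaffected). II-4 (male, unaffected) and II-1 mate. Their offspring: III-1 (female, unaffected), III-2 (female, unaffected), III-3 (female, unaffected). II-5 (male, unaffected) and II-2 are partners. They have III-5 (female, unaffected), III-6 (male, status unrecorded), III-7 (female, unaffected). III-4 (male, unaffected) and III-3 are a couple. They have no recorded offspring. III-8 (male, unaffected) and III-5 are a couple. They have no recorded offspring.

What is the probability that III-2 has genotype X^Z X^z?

1/2

II-4 is unaffected, so II-4 is X^Z Y.
II-1 is unaffected so carries Z and received z from I-2 (X^z X^z), so II-1 is X^Z X^z.
Their cross gives offspring ratios 1/2 X^Z X^Z : 1/2 X^Z X^z. Conditioning on III-2 being unaffected, P(X^Z X^z) = 1/2 / 1 = 1/2.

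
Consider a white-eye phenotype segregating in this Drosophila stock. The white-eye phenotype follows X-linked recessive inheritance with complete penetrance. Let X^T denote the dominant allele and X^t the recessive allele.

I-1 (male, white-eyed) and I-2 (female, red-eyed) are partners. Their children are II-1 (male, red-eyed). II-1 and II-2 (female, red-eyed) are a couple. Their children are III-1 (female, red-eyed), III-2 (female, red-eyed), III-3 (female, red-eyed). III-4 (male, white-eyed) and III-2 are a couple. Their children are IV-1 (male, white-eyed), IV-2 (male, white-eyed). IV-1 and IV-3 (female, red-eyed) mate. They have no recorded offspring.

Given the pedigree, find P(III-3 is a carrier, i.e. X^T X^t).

II-1 is red-eyed, so II-1 is X^T Y.
II-2 is red-eyed so carries T and passed t to III-2 (X^T X^t, whose T came from II-1), so II-2 is X^T X^t.
Their cross gives offspring ratios 1/2 X^T X^T : 1/2 X^T X^t. Conditioning on III-3 being red-eyed, P(X^T X^t) = 1/2 / 1 = 1/2.

1/2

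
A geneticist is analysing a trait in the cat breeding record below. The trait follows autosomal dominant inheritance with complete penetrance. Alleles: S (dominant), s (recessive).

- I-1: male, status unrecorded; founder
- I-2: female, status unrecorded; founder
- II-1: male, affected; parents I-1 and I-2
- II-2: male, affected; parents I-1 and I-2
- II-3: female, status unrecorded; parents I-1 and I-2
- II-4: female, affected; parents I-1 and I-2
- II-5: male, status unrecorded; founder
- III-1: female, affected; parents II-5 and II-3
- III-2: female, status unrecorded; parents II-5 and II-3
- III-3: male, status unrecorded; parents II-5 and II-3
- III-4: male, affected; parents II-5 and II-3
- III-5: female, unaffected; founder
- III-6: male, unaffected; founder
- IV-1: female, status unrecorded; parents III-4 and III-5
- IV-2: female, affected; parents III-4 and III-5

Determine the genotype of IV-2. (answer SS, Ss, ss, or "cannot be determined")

Ss

From phenotype alone, IV-2 is SS or Ss.
IV-2 is affected so carries S and received s from III-5 (ss), so IV-2 is Ss.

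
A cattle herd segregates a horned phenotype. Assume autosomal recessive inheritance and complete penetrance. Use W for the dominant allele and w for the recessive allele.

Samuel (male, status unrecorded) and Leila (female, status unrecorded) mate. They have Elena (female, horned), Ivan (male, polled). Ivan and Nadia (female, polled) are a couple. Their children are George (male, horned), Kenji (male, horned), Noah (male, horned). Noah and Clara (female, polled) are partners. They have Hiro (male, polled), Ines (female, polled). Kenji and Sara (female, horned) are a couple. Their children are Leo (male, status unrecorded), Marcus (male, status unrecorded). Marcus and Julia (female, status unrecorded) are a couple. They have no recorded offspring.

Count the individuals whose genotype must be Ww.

Obligate heterozygotes: Ivan is polled so carries W and passed w to George (ww), so Ivan is Ww; Nadia is polled so carries W and passed w to George (ww), so Nadia is Ww; Hiro is polled so carries W and received w from Noah (ww), so Hiro is Ww; Ines is polled so carries W and received w from Noah (ww), so Ines is Ww.
Every other individual is either homozygous by phenotype or has at least one consistent homozygous assignment, so the count is 4.

4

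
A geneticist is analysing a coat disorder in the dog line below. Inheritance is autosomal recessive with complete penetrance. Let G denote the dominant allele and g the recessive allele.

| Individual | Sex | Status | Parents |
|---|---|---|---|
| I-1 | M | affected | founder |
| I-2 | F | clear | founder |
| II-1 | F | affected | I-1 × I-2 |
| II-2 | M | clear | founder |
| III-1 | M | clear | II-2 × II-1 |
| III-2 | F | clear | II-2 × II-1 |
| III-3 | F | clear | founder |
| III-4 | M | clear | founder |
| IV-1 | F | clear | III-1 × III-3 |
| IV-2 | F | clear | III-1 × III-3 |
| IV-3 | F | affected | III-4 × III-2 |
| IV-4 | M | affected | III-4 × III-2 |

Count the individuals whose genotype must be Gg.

Obligate heterozygotes: I-2 is clear so carries G and passed g to II-1 (gg), so I-2 is Gg; III-1 is clear so carries G and received g from II-1 (gg), so III-1 is Gg; III-2 is clear so carries G and received g from II-1 (gg), so III-2 is Gg; III-4 is clear so carries G and passed g to IV-3 (gg), so III-4 is Gg.
Every other individual is either homozygous by phenotype or has at least one consistent homozygous assignment, so the count is 4.

4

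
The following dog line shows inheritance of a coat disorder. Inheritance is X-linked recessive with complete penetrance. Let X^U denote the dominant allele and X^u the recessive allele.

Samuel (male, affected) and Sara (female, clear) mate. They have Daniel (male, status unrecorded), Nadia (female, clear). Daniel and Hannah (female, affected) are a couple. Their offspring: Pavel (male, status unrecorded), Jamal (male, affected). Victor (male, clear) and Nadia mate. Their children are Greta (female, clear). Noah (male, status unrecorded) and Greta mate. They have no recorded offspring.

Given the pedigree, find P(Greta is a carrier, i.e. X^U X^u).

Victor is clear, so Victor is X^U Y.
Nadia is clear so carries U and received u from Samuel (X^u Y), so Nadia is X^U X^u.
Their cross gives offspring ratios 1/2 X^U X^U : 1/2 X^U X^u. Conditioning on Greta being clear, P(X^U X^u) = 1/2 / 1 = 1/2.

1/2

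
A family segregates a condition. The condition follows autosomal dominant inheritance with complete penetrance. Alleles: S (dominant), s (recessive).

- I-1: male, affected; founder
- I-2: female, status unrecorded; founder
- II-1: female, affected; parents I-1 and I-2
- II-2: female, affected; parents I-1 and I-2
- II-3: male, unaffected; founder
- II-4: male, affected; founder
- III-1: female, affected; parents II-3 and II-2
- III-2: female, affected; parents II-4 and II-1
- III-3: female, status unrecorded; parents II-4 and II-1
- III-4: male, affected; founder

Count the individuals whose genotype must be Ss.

Obligate heterozygotes: III-1 is affected so carries S and received s from II-3 (ss), so III-1 is Ss.
Every other individual is either homozygous by phenotype or has at least one consistent homozygous assignment, so the count is 1.

1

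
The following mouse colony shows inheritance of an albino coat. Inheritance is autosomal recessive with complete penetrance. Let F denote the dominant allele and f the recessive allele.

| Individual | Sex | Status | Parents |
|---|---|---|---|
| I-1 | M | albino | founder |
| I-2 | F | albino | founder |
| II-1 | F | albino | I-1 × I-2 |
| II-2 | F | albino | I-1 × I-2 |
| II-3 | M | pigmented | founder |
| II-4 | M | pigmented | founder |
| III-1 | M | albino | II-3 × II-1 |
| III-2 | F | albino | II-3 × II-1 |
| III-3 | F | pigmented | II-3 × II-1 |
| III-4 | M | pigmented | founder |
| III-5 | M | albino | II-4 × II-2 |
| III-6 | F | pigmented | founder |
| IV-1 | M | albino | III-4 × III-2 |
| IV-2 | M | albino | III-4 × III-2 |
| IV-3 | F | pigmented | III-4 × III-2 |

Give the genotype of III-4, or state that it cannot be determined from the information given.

From phenotype alone, III-4 is FF or Ff.
III-4 is pigmented so carries F and passed f to IV-1 (ff), so III-4 is Ff.

Ff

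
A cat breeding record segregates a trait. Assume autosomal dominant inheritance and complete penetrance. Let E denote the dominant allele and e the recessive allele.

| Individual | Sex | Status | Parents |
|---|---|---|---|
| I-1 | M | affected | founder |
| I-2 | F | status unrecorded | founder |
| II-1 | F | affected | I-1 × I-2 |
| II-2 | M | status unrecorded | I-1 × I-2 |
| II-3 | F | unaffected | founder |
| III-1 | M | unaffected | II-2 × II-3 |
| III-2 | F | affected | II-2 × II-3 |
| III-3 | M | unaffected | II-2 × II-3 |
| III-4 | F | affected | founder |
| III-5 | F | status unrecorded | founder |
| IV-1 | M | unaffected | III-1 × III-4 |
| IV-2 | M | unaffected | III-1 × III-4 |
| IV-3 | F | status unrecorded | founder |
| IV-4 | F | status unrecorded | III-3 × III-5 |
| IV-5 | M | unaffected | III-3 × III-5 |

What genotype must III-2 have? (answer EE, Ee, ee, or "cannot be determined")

Ee

From phenotype alone, III-2 is EE or Ee.
III-2 is affected so carries E and received e from II-3 (ee), so III-2 is Ee.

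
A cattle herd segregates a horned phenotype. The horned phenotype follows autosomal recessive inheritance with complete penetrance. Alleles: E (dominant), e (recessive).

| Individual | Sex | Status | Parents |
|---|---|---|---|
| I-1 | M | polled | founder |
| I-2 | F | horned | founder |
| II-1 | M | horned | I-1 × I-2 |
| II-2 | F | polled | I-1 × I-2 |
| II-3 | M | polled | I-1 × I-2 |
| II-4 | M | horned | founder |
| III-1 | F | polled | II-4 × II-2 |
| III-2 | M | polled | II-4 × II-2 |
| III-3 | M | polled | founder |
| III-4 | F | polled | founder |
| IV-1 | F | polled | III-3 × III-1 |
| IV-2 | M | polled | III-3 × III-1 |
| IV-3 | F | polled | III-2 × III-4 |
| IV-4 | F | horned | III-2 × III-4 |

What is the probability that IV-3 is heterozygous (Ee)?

III-2 is polled so carries E and received e from II-4 (ee), so III-2 is Ee.
III-4 is polled so carries E and passed e to IV-4 (ee), so III-4 is Ee.
Their cross gives offspring ratios 1/4 EE : 1/2 Ee : 1/4 ee. Conditioning on IV-3 being polled, P(Ee) = 1/2 / 3/4 = 2/3.

2/3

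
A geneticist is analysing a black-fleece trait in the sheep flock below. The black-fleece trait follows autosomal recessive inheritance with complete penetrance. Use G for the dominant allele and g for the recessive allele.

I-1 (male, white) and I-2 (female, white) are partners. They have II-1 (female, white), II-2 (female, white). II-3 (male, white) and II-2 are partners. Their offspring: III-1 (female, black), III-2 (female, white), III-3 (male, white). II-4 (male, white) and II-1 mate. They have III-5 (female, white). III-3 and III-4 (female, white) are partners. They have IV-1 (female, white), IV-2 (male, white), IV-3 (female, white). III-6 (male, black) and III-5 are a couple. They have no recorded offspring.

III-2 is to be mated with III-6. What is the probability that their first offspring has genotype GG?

II-3 is white so carries G and passed g to III-1 (gg), so II-3 is Gg.
II-2 is white so carries G and passed g to III-1 (gg), so II-2 is Gg.
III-2 is a white offspring of II-3 (Gg) × II-2 (Gg), whose cross gives 1/4 GG : 1/2 Gg : 1/4 gg; conditioning on being white, III-2 is GG with probability 1/3, Gg with probability 2/3.
III-6 is black, so III-6 is gg.
Summing over parental genotype combinations, P(offspring has genotype GG) = 0 = 0.

0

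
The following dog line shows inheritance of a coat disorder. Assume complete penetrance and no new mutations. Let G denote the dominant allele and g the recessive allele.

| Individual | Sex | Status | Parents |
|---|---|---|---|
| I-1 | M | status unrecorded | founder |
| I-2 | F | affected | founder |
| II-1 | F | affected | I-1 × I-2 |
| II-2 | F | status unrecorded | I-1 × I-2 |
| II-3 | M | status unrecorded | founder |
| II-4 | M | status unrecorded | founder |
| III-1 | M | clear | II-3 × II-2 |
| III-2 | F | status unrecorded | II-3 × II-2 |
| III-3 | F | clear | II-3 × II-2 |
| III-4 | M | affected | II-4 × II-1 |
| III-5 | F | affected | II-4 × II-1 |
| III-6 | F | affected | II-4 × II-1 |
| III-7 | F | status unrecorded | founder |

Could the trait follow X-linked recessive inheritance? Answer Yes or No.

No

No assignment of genotypes under X-linked recessive satisfies every parent–offspring relationship, so the pedigree is inconsistent.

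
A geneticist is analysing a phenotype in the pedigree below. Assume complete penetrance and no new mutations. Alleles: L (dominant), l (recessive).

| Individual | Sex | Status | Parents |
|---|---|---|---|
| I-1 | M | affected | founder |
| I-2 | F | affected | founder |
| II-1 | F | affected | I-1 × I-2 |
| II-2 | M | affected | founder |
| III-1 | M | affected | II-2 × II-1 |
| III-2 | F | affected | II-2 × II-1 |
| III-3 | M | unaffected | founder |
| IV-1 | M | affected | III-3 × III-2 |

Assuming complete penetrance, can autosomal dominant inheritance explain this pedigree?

A consistent assignment under autosomal dominant exists: I-1 LL, I-2 LL, II-1 LL, II-2 LL, III-1 LL, III-2 LL, III-3 ll, IV-1 Ll.
In this assignment every recorded phenotype matches its genotype and every non-founder's genotype is obtainable from its parents' genotypes, so the pedigree is consistent.

Yes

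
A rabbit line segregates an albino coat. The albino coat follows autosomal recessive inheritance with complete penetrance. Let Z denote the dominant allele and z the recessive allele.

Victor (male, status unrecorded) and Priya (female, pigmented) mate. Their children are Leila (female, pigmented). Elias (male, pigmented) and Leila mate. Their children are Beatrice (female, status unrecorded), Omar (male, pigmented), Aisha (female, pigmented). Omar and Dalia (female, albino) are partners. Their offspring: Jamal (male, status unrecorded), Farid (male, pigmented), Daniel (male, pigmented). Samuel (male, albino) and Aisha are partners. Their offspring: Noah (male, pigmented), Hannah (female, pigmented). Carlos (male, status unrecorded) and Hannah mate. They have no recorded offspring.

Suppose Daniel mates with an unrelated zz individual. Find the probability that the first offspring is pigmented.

Daniel is pigmented so carries Z and received z from Dalia (zz), so Daniel is Zz.
The cross gives 1/2 Zz : 1/2 zz, so P(offspring is pigmented) = 1/2.

1/2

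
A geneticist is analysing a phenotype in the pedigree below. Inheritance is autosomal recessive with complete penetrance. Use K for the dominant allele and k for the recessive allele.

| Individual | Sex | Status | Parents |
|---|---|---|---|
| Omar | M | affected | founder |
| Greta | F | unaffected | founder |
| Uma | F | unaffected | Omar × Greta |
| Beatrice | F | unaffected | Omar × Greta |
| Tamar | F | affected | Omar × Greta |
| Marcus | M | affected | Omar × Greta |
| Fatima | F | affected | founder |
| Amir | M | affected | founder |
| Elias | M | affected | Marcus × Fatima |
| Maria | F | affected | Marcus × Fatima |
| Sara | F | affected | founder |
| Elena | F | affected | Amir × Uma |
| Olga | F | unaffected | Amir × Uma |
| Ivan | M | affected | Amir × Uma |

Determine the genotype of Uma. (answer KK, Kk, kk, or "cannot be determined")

From phenotype alone, Uma is KK or Kk.
Uma is unaffected so carries K and received k from Omar (kk), so Uma is Kk.

Kk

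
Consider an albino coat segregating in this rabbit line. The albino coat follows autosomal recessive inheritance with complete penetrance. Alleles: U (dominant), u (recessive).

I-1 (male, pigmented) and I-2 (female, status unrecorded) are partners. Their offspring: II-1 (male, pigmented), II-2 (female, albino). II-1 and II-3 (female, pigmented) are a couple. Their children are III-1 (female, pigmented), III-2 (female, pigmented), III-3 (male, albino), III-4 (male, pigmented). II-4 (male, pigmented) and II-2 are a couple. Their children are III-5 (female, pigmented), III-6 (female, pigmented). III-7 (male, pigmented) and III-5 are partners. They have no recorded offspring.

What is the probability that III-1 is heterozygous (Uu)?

2/3

II-1 is pigmented so carries U and passed u to III-3 (uu), so II-1 is Uu.
II-3 is pigmented so carries U and passed u to III-3 (uu), so II-3 is Uu.
Their cross gives offspring ratios 1/4 UU : 1/2 Uu : 1/4 uu. Conditioning on III-1 being pigmented, P(Uu) = 1/2 / 3/4 = 2/3.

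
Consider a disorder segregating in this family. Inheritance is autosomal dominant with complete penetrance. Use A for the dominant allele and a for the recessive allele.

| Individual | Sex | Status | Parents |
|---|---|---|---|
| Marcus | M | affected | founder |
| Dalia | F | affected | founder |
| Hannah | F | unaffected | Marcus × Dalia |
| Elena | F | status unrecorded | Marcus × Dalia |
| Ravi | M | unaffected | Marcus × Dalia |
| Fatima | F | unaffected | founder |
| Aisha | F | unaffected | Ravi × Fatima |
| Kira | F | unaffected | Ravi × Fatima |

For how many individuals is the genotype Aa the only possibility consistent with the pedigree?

2

Obligate heterozygotes: Marcus is affected so carries A and passed a to Hannah (aa), so Marcus is Aa; Dalia is affected so carries A and passed a to Hannah (aa), so Dalia is Aa.
Every other individual is either homozygous by phenotype or has at least one consistent homozygous assignment, so the count is 2.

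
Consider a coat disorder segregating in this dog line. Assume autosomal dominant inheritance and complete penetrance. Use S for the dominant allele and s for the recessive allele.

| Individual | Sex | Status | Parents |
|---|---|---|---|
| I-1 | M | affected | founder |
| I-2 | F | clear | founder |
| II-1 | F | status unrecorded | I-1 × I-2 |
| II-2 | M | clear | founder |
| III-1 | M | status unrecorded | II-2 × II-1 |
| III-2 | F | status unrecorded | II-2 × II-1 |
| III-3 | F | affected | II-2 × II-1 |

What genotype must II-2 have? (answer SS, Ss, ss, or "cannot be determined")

ss

II-2 is clear, so II-2 is ss.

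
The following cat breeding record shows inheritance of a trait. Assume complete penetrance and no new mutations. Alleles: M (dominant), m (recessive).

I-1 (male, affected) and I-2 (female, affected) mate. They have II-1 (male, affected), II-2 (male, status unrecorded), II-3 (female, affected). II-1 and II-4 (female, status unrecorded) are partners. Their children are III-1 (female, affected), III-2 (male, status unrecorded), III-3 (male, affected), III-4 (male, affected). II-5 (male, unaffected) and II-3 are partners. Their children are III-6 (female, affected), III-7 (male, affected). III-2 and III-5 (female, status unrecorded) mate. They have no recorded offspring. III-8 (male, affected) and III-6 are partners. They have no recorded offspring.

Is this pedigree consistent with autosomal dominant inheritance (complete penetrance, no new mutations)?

Yes

A consistent assignment under autosomal dominant exists: I-1 MM, I-2 MM, II-1 MM, II-2 MM, II-3 MM, II-4 MM, II-5 mm, III-1 MM, III-2 MM, III-3 MM, III-4 MM, III-5 MM, III-6 Mm, III-7 Mm, III-8 MM.
In this assignment every recorded phenotype matches its genotype and every non-founder's genotype is obtainable from its parents' genotypes, so the pedigree is consistent.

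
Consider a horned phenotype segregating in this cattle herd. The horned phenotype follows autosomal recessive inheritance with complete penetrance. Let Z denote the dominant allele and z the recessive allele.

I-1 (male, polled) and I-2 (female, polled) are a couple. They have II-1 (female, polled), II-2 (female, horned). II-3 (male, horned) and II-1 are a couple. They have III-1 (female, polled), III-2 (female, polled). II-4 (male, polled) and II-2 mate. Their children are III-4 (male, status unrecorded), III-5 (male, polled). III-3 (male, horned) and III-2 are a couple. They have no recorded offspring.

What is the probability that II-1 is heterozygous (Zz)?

I-1 is polled so carries Z and passed z to II-2 (zz), so I-1 is Zz.
I-2 is polled so carries Z and passed z to II-2 (zz), so I-2 is Zz.
Their cross gives offspring ratios 1/4 ZZ : 1/2 Zz : 1/4 zz. Conditioning on II-1 being polled, P(Zz) = 1/2 / 3/4 = 2/3 before taking II-1's own offspring into account.
II-3 is horned, so II-3 is zz.
Now use II-1's offspring. Probability of each recorded status — polled daughter III-1: 1/2 if II-1 is Zz, 1 if ZZ; polled daughter III-2: 1/2 if II-1 is Zz, 1 if ZZ.
Bayes: P(Zz) = 2/3·1/4 / (2/3·1/4 + 1/3·1) = 1/3.

1/3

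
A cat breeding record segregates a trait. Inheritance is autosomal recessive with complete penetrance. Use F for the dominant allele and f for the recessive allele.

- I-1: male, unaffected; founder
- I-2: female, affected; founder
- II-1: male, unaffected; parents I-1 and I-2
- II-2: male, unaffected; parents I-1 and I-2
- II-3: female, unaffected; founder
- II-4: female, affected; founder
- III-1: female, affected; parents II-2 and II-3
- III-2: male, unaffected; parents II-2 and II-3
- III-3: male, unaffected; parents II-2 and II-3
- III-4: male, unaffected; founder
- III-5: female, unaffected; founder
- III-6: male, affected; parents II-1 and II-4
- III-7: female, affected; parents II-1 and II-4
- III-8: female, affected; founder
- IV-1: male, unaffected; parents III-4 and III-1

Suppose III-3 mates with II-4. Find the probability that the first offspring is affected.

1/3

II-2 is unaffected so carries F and received f from I-2 (ff), so II-2 is Ff.
II-3 is unaffected so carries F and passed f to III-1 (ff), so II-3 is Ff.
III-3 is an unaffected offspring of II-2 (Ff) × II-3 (Ff), whose cross gives 1/4 FF : 1/2 Ff : 1/4 ff; conditioning on being unaffected, III-3 is FF with probability 1/3, Ff with probability 2/3.
II-4 is affected, so II-4 is ff.
Summing over parental genotype combinations, P(offspring is affected) = 2/3·1/2 = 1/3.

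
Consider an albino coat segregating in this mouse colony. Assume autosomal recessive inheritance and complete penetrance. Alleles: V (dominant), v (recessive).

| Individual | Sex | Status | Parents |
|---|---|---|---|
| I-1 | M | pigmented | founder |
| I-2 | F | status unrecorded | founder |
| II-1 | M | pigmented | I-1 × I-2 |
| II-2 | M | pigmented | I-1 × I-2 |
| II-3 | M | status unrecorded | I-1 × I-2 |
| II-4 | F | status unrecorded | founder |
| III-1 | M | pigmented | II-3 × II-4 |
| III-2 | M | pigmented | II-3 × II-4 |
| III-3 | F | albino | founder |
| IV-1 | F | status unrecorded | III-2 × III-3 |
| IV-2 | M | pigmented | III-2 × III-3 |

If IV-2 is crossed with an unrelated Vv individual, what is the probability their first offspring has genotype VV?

1/4

IV-2 is pigmented so carries V and received v from III-3 (vv), so IV-2 is Vv.
The cross gives 1/4 VV : 1/2 Vv : 1/4 vv, so P(offspring has genotype VV) = 1/4.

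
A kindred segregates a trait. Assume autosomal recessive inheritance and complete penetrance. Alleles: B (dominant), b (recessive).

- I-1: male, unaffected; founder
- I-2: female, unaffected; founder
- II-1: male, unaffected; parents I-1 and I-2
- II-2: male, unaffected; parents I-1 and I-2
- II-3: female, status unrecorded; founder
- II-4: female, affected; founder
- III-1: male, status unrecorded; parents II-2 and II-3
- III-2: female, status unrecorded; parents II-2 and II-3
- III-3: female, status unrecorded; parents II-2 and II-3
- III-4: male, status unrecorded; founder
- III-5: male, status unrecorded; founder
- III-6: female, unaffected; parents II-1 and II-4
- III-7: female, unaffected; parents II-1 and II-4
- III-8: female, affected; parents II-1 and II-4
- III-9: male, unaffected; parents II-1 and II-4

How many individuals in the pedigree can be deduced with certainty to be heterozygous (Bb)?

4

Obligate heterozygotes: II-1 is unaffected so carries B and passed b to III-8 (bb), so II-1 is Bb; III-6 is unaffected so carries B and received b from II-4 (bb), so III-6 is Bb; III-7 is unaffected so carries B and received b from II-4 (bb), so III-7 is Bb; III-9 is unaffected so carries B and received b from II-4 (bb), so III-9 is Bb.
Every other individual is either homozygous by phenotype or has at least one consistent homozygous assignment, so the count is 4.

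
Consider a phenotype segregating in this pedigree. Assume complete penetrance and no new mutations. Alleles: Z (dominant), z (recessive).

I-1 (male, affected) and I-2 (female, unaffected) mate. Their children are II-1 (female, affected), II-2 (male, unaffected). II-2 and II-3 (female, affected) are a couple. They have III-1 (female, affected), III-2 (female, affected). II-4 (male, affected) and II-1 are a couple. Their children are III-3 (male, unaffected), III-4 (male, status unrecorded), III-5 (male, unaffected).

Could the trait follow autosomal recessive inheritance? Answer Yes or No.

Under autosomal recessive, III-3 (unaffected, male) cannot arise from II-4 (affected) × II-1 (affected).

No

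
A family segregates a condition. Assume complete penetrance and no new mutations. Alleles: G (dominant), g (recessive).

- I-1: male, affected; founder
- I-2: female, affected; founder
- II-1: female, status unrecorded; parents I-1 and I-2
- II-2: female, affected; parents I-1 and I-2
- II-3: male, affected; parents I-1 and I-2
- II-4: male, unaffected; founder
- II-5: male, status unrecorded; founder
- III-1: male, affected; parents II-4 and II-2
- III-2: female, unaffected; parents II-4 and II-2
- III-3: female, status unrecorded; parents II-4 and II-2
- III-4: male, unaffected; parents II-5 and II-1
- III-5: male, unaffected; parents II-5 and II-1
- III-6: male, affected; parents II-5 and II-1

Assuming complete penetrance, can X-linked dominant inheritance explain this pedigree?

Yes

A consistent assignment under X-linked dominant exists: I-1 X^G Y, I-2 X^G X^g, II-1 X^G X^g, II-2 X^G X^g, II-3 X^G Y, II-4 X^g Y, II-5 X^G Y, III-1 X^G Y, III-2 X^g X^g, III-3 X^G X^g, III-4 X^g Y, III-5 X^g Y, III-6 X^G Y.
In this assignment every recorded phenotype matches its genotype and every non-founder's genotype is obtainable from its parents' genotypes, so the pedigree is consistent.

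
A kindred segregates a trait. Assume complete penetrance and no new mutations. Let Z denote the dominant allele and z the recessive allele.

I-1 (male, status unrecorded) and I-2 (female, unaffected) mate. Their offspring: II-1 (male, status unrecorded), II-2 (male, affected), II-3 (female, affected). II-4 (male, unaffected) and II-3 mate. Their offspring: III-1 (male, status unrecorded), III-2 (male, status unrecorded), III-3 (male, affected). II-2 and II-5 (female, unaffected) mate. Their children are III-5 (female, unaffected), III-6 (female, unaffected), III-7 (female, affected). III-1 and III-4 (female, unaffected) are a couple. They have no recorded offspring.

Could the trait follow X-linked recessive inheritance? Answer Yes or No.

Yes

A consistent assignment under X-linked recessive exists: I-1 X^z Y, I-2 X^Z X^z, II-1 X^Z Y, II-2 X^z Y, II-3 X^z X^z, II-4 X^Z Y, II-5 X^Z X^z, III-1 X^z Y, III-2 X^z Y, III-3 X^z Y, III-4 X^Z X^Z, III-5 X^Z X^z, III-6 X^Z X^z, III-7 X^z X^z.
In this assignment every recorded phenotype matches its genotype and every non-founder's genotype is obtainable from its parents' genotypes, so the pedigree is consistent.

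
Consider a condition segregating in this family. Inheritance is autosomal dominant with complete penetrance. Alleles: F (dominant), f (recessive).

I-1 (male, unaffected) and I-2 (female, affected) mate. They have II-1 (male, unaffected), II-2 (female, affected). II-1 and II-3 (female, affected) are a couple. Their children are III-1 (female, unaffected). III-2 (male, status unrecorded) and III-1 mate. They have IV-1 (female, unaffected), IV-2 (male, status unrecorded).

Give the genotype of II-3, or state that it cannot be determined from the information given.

From phenotype alone, II-3 is FF or Ff.
II-3 is affected so carries F and passed f to III-1 (ff), so II-3 is Ff.

Ff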